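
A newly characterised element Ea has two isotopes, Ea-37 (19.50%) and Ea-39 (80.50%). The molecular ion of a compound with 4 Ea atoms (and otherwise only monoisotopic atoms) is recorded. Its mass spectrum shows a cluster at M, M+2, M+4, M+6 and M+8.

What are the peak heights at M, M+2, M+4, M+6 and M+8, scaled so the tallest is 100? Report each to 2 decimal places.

Each Ea atom is independently Ea-37 (p = 0.1950) or Ea-39 (q = 0.8050); the cluster is the binomial expansion (p + q)^4.
P(M) = 0.1950^4 = 0.001446
P(M+2) = 4 × 0.1950^3 × 0.8050^1 = 0.023876
P(M+4) = 6 × 0.1950^2 × 0.8050^2 = 0.147847
P(M+6) = 4 × 0.1950^1 × 0.8050^3 = 0.406895
P(M+8) = 0.8050^4 = 0.419936
The M+8 peak is largest (0.419936); scaling to 100 gives 0.34 : 5.69 : 35.21 : 96.89 : 100.00.

0.34 : 5.69 : 35.21 : 96.89 : 100.00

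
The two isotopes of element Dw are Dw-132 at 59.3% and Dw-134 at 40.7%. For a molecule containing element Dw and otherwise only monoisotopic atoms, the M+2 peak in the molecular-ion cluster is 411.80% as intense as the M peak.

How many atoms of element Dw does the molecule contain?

With n Dw atoms, P(M+2)/P(M) = C(n,1)·p^(n−1)q / p^n = n·q/p = n · 0.407/0.593.
n = 4.1180 × 0.593/0.407 = 6.00 ≈ 6

6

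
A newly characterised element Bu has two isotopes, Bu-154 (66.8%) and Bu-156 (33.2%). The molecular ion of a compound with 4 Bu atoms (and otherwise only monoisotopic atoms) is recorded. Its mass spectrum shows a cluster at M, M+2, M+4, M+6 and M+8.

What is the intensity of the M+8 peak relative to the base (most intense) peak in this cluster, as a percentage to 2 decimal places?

3.07%

(0.668 + 0.332)^4 gives M 0.1991, M+2 0.3958, M+4 0.2951, M+6 0.0978, M+8 0.0121; the largest is M+2.
P(M+2) = C(4,1) × 0.668^3 × 0.332^1 = 4 × 0.29807763 × 0.3320 = 0.395847 (base)
P(M+8) = C(4,4) × 0.668^0 × 0.332^4 = 1 × 1.0000 × 0.01214933 = 0.012149
Relative intensity = 0.012149 / 0.395847 × 100 = 3.07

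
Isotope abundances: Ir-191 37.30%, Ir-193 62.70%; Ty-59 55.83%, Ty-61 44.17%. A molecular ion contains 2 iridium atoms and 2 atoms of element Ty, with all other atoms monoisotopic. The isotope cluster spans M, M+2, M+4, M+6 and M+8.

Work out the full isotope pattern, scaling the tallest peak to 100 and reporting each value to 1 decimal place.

Iridium pattern (n=2): 0.139129 : 0.467742 : 0.393129
Element Ty pattern (n=2): 0.31169889 : 0.49320222 : 0.19509889
Convolve the two distributions (both contribute in 2-u steps):
  M: 0.139129×0.31169889 = 0.043366
  M+2: 0.139129×0.49320222 + 0.467742×0.31169889 = 0.214413
  M+4: 0.139129×0.19509889 + 0.467742×0.49320222 + 0.393129×0.31169889 = 0.380373
  M+6: 0.467742×0.19509889 + 0.393129×0.49320222 = 0.285148
  M+8: 0.393129×0.19509889 = 0.076699
Scale to base peak (0.380373) = 100: 11.4 : 56.4 : 100.0 : 75.0 : 20.2

11.4 : 56.4 : 100.0 : 75.0 : 20.2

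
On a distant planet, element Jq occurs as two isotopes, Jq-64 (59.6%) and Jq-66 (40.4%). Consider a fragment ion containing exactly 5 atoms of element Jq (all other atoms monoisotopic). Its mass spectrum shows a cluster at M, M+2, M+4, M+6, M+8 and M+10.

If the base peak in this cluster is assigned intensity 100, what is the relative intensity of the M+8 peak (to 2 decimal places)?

(0.596 + 0.404)^5 gives M 0.0752, M+2 0.2549, M+4 0.3455, M+6 0.2342, M+8 0.0794, M+10 0.0108; the largest is M+4.
P(M+4) = C(5,2) × 0.596^3 × 0.404^2 = 10 × 0.21170874 × 0.163216 = 0.345543 (base)
P(M+8) = C(5,4) × 0.596^1 × 0.404^4 = 5 × 0.5960 × 0.02663946 = 0.079386
Relative intensity = 0.079386 / 0.345543 × 100 = 22.97

22.97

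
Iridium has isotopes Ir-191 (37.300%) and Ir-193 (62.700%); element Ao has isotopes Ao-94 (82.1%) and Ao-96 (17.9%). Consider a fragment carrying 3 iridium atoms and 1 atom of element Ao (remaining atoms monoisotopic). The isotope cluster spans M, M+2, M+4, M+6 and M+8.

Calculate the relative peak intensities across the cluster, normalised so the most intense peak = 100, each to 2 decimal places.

10.44 : 54.94 : 100.00 : 68.90 : 10.81

Iridium pattern (n=3): 0.05189512 : 0.26170165 : 0.43991135 : 0.24649188
Element Ao pattern (n=1): 0.8210 : 0.1790
Convolve the two distributions (both contribute in 2-u steps):
  M: 0.05189512×0.8210 = 0.042606
  M+2: 0.05189512×0.1790 + 0.26170165×0.8210 = 0.224146
  M+4: 0.26170165×0.1790 + 0.43991135×0.8210 = 0.408012
  M+6: 0.43991135×0.1790 + 0.24649188×0.8210 = 0.281114
  M+8: 0.24649188×0.1790 = 0.044122
Scale to base peak (0.408012) = 100: 10.44 : 54.94 : 100.00 : 68.90 : 10.81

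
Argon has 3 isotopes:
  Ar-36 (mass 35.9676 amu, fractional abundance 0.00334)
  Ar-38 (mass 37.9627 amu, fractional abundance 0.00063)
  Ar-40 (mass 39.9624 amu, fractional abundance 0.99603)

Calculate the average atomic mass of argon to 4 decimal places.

39.9478 amu

Weight each isotope mass by its fractional abundance: 0.00334 × 35.9676 + 0.00063 × 37.9627 + 0.99603 × 39.9624
= 0.12013 + 0.02392 + 39.80375 = 39.94780 amu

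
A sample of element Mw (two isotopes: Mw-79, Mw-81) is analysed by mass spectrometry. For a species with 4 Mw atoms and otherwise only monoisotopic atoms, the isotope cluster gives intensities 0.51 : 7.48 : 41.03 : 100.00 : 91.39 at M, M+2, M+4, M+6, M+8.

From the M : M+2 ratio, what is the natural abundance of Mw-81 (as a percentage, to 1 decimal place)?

If p is the fraction of Mw that is Mw-79, then I(M+2)/I(M) = [C(4,1)·p^3·(1−p)] / p^4 = 4·(1−p)/p = 7.48/0.51 = 14.6667
(1−p)/p = 14.6667/4 = 3.6667  ⇒  p = 1/(1 + 3.6667) = 0.2143
Mw-79: 21.4%, Mw-81: 78.6%.

78.6%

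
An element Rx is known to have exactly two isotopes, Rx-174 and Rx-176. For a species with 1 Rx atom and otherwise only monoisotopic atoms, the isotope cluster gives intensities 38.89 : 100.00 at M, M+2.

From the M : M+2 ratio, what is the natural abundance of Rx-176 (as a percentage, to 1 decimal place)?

72.0%

If p is the fraction of Rx that is Rx-174, then I(M+2)/I(M) = [C(1,1)·p^0·(1−p)] / p^1 = 1·(1−p)/p = 100.00/38.89 = 2.5714
(1−p)/p = 2.5714/1 = 2.5714  ⇒  p = 1/(1 + 2.5714) = 0.2800
Rx-174: 28.0%, Rx-176: 72.0%.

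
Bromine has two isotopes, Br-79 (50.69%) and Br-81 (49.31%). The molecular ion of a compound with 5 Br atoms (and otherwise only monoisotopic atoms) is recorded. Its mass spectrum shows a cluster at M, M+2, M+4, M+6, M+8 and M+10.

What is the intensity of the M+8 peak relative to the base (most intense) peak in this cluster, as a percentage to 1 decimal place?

47.3%

Binomial terms of (0.5069 + 0.4931)^5: M 0.0335, M+2 0.1628, M+4 0.3167, M+6 0.3081, M+8 0.1498, M+10 0.0292 → M+4 is the base peak.
P(M+4) = C(5,2) × 0.5069^3 × 0.4931^2 = 10 × 0.13024674 × 0.24314761 = 0.316692 (base)
P(M+8) = C(5,4) × 0.5069^1 × 0.4931^4 = 5 × 0.5069 × 0.05912076 = 0.149842
Relative intensity = 0.149842 / 0.316692 × 100 = 47.3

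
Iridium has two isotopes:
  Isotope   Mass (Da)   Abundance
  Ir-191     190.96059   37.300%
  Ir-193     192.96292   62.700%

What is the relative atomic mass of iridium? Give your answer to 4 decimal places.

Weight each isotope mass by its fractional abundance: 0.37300 × 190.96059 + 0.62700 × 192.96292
= 71.228300 + 120.987751 = 192.216051 Da

192.2161 Da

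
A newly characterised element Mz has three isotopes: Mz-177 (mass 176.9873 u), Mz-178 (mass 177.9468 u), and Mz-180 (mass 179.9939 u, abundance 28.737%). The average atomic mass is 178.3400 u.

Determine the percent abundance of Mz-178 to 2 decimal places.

50.93%

The remaining 71.263% is split between Mz-177 (fraction x) and Mz-178 (fraction 0.71263 − x).
Substituting: 176.9873x + 177.9468(0.71263 − x) = 126.615152957
(176.9873 − 177.9468)x = -0.195075127  ⇒  x = 0.20331, y = 0.50932
Mz-177: 20.33%, Mz-178: 50.93%.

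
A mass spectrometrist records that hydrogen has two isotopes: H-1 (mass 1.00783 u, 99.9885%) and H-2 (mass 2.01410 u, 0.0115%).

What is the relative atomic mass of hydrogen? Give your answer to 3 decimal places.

1.008 u

Ar = Σ fᵢ·mᵢ = 0.999885 × 1.00783 + 0.000115 × 2.01410
= 1.007714 + 0.000232 = 1.007946 u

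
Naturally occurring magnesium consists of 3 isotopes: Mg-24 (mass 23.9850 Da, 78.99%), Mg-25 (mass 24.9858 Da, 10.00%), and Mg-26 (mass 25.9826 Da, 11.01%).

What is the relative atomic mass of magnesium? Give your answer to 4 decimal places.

Weight each isotope mass by its fractional abundance: 0.7899 × 23.9850 + 0.1000 × 24.9858 + 0.1101 × 25.9826
= 18.94575 + 2.49858 + 2.86068 = 24.30501 Da

24.3050 Da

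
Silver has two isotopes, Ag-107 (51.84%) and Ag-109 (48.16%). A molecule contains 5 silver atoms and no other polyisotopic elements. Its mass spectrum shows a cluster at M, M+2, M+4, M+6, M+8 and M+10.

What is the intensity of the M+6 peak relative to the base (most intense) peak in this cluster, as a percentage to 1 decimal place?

Term probabilities: M 0.0374, M+2 0.1739, M+4 0.3231, M+6 0.3002, M+8 0.1394, M+10 0.0259. Base peak = M+4.
P(M+4) = C(5,2) × 0.5184^3 × 0.4816^2 = 10 × 0.13931407 × 0.23193856 = 0.323123 (base)
P(M+6) = C(5,3) × 0.5184^2 × 0.4816^3 = 10 × 0.26873856 × 0.11170161 = 0.300185
Relative intensity = 0.300185 / 0.323123 × 100 = 92.9

92.9%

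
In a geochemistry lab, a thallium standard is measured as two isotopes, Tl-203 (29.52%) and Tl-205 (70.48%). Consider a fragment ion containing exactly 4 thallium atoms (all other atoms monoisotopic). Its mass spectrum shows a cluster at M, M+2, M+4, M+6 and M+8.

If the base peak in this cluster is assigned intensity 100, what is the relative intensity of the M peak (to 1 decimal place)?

1.8

Binomial terms of (0.2952 + 0.7048)^4: M 0.0076, M+2 0.0725, M+4 0.2597, M+6 0.4134, M+8 0.2468 → M+6 is the base peak.
P(M+6) = C(4,3) × 0.2952^1 × 0.7048^3 = 4 × 0.2952 × 0.35010449 = 0.413403 (base)
P(M) = C(4,0) × 0.2952^4 × 0.7048^0 = 1 × 0.00759391 × 1.0000 = 0.007594
Relative intensity = 0.007594 / 0.413403 × 100 = 1.8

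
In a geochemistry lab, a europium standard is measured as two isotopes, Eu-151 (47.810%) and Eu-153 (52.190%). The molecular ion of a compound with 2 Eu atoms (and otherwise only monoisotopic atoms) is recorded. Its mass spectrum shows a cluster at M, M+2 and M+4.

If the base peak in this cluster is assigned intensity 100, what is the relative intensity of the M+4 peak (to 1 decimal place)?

54.6

Binomial terms of (0.47810 + 0.52190)^2: M 0.2286, M+2 0.4990, M+4 0.2724 → M+2 is the base peak.
P(M+2) = C(2,1) × 0.47810^1 × 0.52190^1 = 2 × 0.4781 × 0.5219 = 0.499041 (base)
P(M+4) = C(2,2) × 0.47810^0 × 0.52190^2 = 1 × 1.0000 × 0.27237961 = 0.272380
Relative intensity = 0.272380 / 0.499041 × 100 = 54.6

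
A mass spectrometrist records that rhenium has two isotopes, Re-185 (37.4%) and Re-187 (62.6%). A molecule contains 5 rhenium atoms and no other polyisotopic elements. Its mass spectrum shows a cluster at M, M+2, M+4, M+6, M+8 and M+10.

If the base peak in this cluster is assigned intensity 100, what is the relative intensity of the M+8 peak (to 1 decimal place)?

Term probabilities: M 0.0073, M+2 0.0612, M+4 0.2050, M+6 0.3431, M+8 0.2872, M+10 0.0961. Base peak = M+6.
P(M+6) = C(5,3) × 0.374^2 × 0.626^3 = 10 × 0.139876 × 0.24531438 = 0.343136 (base)
P(M+8) = C(5,4) × 0.374^1 × 0.626^4 = 5 × 0.3740 × 0.1535668 = 0.287170
Relative intensity = 0.287170 / 0.343136 × 100 = 83.7

83.7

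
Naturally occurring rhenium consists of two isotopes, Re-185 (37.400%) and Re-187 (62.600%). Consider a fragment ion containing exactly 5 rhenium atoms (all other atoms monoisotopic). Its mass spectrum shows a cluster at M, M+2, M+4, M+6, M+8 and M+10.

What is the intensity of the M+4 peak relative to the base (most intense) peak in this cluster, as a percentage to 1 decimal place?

(0.37400 + 0.62600)^5 gives M 0.0073, M+2 0.0612, M+4 0.2050, M+6 0.3431, M+8 0.2872, M+10 0.0961; the largest is M+6.
P(M+6) = C(5,3) × 0.37400^2 × 0.62600^3 = 10 × 0.139876 × 0.24531438 = 0.343136 (base)
P(M+4) = C(5,2) × 0.37400^3 × 0.62600^2 = 10 × 0.05231362 × 0.391876 = 0.205005
Relative intensity = 0.205005 / 0.343136 × 100 = 59.7

59.7%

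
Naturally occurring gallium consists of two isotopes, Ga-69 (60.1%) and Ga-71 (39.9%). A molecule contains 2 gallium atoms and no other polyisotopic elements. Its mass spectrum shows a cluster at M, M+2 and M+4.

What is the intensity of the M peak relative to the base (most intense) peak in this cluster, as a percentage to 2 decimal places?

Term probabilities: M 0.3612, M+2 0.4796, M+4 0.1592. Base peak = M+2.
P(M+2) = C(2,1) × 0.601^1 × 0.399^1 = 2 × 0.6010 × 0.3990 = 0.479598 (base)
P(M) = C(2,0) × 0.601^2 × 0.399^0 = 1 × 0.361201 × 1.0000 = 0.361201
Relative intensity = 0.361201 / 0.479598 × 100 = 75.31

75.31%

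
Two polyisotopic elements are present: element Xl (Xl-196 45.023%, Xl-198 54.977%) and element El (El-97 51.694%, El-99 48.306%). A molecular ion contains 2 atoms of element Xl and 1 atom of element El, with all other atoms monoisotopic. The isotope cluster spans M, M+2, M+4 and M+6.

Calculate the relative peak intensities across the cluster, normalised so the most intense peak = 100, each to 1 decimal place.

26.5 : 89.5 : 100.0 : 36.9

Element Xl pattern (n=2): 0.20270705 : 0.49504589 : 0.30224705
Element El pattern (n=1): 0.51694 : 0.48306
Convolve the two distributions (both contribute in 2-u steps):
  M: 0.20270705×0.51694 = 0.104787
  M+2: 0.20270705×0.48306 + 0.49504589×0.51694 = 0.353829
  M+4: 0.49504589×0.48306 + 0.30224705×0.51694 = 0.395380
  M+6: 0.30224705×0.48306 = 0.146003
Scale to base peak (0.395380) = 100: 26.5 : 89.5 : 100.0 : 36.9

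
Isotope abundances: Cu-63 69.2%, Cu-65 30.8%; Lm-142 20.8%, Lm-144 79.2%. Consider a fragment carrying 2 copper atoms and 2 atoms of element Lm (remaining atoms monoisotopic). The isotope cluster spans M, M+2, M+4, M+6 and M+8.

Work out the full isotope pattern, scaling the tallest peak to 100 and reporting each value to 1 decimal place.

Copper pattern (n=2): 0.478864 : 0.426272 : 0.094864
Element Lm pattern (n=2): 0.043264 : 0.329472 : 0.627264
Convolve the two distributions (both contribute in 2-u steps):
  M: 0.478864×0.043264 = 0.020718
  M+2: 0.478864×0.329472 + 0.426272×0.043264 = 0.176215
  M+4: 0.478864×0.627264 + 0.426272×0.329472 + 0.094864×0.043264 = 0.444923
  M+6: 0.426272×0.627264 + 0.094864×0.329472 = 0.298640
  M+8: 0.094864×0.627264 = 0.059505
Scale to base peak (0.444923) = 100: 4.7 : 39.6 : 100.0 : 67.1 : 13.4

4.7 : 39.6 : 100.0 : 67.1 : 13.4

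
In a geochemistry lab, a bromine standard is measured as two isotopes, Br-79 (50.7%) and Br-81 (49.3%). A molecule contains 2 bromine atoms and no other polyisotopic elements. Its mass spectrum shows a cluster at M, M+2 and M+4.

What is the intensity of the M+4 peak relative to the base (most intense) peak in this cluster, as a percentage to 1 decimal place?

48.6%

(0.507 + 0.493)^2 gives M 0.2570, M+2 0.4999, M+4 0.2430; the largest is M+2.
P(M+2) = C(2,1) × 0.507^1 × 0.493^1 = 2 × 0.5070 × 0.4930 = 0.499902 (base)
P(M+4) = C(2,2) × 0.507^0 × 0.493^2 = 1 × 1.0000 × 0.243049 = 0.243049
Relative intensity = 0.243049 / 0.499902 × 100 = 48.6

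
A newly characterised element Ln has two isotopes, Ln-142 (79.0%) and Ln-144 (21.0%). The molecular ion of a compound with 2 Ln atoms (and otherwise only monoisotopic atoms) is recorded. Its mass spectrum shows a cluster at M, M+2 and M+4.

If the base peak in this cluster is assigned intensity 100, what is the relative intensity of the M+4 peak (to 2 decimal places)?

7.07

Term probabilities: M 0.6241, M+2 0.3318, M+4 0.0441. Base peak = M.
P(M) = C(2,0) × 0.790^2 × 0.210^0 = 1 × 0.6241 × 1.0000 = 0.624100 (base)
P(M+4) = C(2,2) × 0.790^0 × 0.210^2 = 1 × 1.0000 × 0.0441 = 0.044100
Relative intensity = 0.044100 / 0.624100 × 100 = 7.07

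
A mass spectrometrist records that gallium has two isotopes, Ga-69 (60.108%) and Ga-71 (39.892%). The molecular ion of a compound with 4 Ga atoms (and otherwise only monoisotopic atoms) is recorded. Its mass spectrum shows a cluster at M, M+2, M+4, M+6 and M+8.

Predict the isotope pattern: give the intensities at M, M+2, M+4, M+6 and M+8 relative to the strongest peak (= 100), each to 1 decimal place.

Expanding (0.60108 + 0.39892)^4:
P(M) = 0.60108^4 = 0.130536
P(M+2) = 4 × 0.60108^3 × 0.39892^1 = 0.346531
P(M+4) = 6 × 0.60108^2 × 0.39892^2 = 0.344975
P(M+6) = 4 × 0.60108^1 × 0.39892^3 = 0.152633
P(M+8) = 0.39892^4 = 0.025325
The M+2 peak is largest (0.346531); scaling to 100 gives 37.7 : 100.0 : 99.6 : 44.0 : 7.3.

37.7 : 100.0 : 99.6 : 44.0 : 7.3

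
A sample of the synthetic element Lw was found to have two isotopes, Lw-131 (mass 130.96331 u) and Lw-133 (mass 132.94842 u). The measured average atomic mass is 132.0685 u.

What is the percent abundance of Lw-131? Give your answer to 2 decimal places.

With x = fraction of Lw-131 (so Lw-133 is 1 − x):
130.96331·x + 132.94842·(1 − x) = 132.0685
(130.96331 − 132.94842)·x = 132.0685 − 132.94842
x = -0.87992 / -1.98511 = 0.44326 → 44.33% Lw-131, 55.67% Lw-133.

44.33%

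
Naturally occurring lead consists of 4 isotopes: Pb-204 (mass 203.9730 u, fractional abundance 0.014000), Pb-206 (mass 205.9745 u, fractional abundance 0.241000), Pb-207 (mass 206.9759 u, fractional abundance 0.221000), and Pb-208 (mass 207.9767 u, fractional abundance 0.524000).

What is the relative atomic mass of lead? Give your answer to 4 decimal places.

207.2169 u

The abundance-weighted mean is 0.014000 × 203.9730 + 0.241000 × 205.9745 + 0.221000 × 206.9759 + 0.524000 × 207.9767
= 2.85562 + 49.63985 + 45.74167 + 108.97979 = 207.21693 u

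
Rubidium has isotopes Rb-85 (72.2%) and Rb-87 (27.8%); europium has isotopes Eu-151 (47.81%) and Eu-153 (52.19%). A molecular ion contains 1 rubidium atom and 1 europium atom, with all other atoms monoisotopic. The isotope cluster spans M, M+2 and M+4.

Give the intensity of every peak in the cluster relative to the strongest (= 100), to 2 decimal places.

Rubidium pattern (n=1): 0.7220 : 0.2780
Europium pattern (n=1): 0.4781 : 0.5219
Convolve the two distributions (both contribute in 2-u steps):
  M: 0.7220×0.4781 = 0.345188
  M+2: 0.7220×0.5219 + 0.2780×0.4781 = 0.509724
  M+4: 0.2780×0.5219 = 0.145088
Scale to base peak (0.509724) = 100: 67.72 : 100.00 : 28.46

67.72 : 100.00 : 28.46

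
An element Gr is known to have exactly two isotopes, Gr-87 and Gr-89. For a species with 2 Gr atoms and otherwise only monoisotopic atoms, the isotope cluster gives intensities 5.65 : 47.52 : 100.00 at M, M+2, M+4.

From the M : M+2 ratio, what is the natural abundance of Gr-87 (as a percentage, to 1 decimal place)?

19.2%

Let p = fractional abundance of Gr-87. I(M+2)/I(M) = [C(2,1)·p^1·(1−p)] / p^2 = 2·(1−p)/p = 47.52/5.65 = 8.4106
(1−p)/p = 8.4106/2 = 4.2053  ⇒  p = 1/(1 + 4.2053) = 0.1921
Gr-87: 19.2%, Gr-89: 80.8%.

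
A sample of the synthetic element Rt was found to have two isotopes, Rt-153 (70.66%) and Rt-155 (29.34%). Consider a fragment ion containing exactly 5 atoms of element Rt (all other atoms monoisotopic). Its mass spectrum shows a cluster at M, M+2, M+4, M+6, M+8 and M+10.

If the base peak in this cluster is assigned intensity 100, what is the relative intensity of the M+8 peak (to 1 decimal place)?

Binomial terms of (0.7066 + 0.2934)^5: M 0.1761, M+2 0.3657, M+4 0.3037, M+6 0.1261, M+8 0.0262, M+10 0.0022 → M+2 is the base peak.
P(M+2) = C(5,1) × 0.7066^4 × 0.2934^1 = 5 × 0.24928407 × 0.2934 = 0.365700 (base)
P(M+8) = C(5,4) × 0.7066^1 × 0.2934^4 = 5 × 0.7066 × 0.00741038 = 0.026181
Relative intensity = 0.026181 / 0.365700 × 100 = 7.2

7.2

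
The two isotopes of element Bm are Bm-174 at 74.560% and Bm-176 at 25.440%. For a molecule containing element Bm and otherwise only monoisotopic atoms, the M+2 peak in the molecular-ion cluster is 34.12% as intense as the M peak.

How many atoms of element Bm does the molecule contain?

The M+2/M ratio from n Bm atoms is n · q/p = n · 0.25440/0.74560.
n = 0.3412 × 0.74560/0.25440 = 1.00 ≈ 1

1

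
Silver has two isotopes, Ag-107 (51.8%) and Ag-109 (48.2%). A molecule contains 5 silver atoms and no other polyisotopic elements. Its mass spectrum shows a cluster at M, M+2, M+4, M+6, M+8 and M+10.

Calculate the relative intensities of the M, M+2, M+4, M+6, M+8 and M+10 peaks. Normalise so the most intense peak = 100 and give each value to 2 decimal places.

11.55 : 53.73 : 100.00 : 93.05 : 43.29 : 8.06

The 5 Ag atoms are independent, so intensities follow the terms of (0.518 + 0.482)^5.
P(M) = 0.518^5 = 0.037295
P(M+2) = 5 × 0.518^4 × 0.482^1 = 0.173515
P(M+4) = 10 × 0.518^3 × 0.482^2 = 0.322911
P(M+6) = 10 × 0.518^2 × 0.482^3 = 0.300470
P(M+8) = 5 × 0.518^1 × 0.482^4 = 0.139794
P(M+10) = 0.482^5 = 0.026016
The M+4 peak is largest (0.322911); scaling to 100 gives 11.55 : 53.73 : 100.00 : 93.05 : 43.29 : 8.06.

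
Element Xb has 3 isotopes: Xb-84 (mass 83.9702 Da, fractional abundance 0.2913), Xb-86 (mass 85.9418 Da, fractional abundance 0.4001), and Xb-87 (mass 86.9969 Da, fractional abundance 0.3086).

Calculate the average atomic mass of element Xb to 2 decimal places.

85.69 Da

Weight each isotope mass by its fractional abundance: 0.2913 × 83.9702 + 0.4001 × 85.9418 + 0.3086 × 86.9969
= 24.46052 + 34.38531 + 26.84724 = 85.69307 Da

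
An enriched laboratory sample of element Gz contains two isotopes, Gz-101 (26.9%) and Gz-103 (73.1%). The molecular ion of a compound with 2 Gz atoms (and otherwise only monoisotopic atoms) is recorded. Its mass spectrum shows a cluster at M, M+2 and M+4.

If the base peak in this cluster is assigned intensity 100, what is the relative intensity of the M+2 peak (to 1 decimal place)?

Binomial terms of (0.269 + 0.731)^2: M 0.0724, M+2 0.3933, M+4 0.5344 → M+4 is the base peak.
P(M+4) = C(2,2) × 0.269^0 × 0.731^2 = 1 × 1.0000 × 0.534361 = 0.534361 (base)
P(M+2) = C(2,1) × 0.269^1 × 0.731^1 = 2 × 0.2690 × 0.7310 = 0.393278
Relative intensity = 0.393278 / 0.534361 × 100 = 73.6

73.6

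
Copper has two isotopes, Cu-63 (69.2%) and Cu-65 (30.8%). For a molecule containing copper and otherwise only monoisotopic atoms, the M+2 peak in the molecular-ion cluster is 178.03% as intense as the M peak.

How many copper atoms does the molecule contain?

4

For n independent Cu atoms, I(M+2)/I(M) = n · (abundance Cu-65) / (abundance Cu-63) = n · 0.308/0.692.
n = 1.7803 × 0.692/0.308 = 4.00 ≈ 4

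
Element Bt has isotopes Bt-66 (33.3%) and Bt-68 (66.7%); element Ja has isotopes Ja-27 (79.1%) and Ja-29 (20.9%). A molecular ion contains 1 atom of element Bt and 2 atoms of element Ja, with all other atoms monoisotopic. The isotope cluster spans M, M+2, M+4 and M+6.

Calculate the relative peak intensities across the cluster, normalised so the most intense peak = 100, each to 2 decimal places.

Element Bt pattern (n=1): 0.3330 : 0.6670
Element Ja pattern (n=2): 0.625681 : 0.330638 : 0.043681
Convolve the two distributions (both contribute in 2-u steps):
  M: 0.3330×0.625681 = 0.208352
  M+2: 0.3330×0.330638 + 0.6670×0.625681 = 0.527432
  M+4: 0.3330×0.043681 + 0.6670×0.330638 = 0.235081
  M+6: 0.6670×0.043681 = 0.029135
Scale to base peak (0.527432) = 100: 39.50 : 100.00 : 44.57 : 5.52

39.50 : 100.00 : 44.57 : 5.52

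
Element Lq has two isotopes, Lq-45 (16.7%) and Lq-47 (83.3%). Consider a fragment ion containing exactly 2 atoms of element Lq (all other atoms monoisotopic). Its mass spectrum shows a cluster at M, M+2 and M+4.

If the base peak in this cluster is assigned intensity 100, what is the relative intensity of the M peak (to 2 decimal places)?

4.02

Term probabilities: M 0.0279, M+2 0.2782, M+4 0.6939. Base peak = M+4.
P(M+4) = C(2,2) × 0.167^0 × 0.833^2 = 1 × 1.0000 × 0.693889 = 0.693889 (base)
P(M) = C(2,0) × 0.167^2 × 0.833^0 = 1 × 0.027889 × 1.0000 = 0.027889
Relative intensity = 0.027889 / 0.693889 × 100 = 4.02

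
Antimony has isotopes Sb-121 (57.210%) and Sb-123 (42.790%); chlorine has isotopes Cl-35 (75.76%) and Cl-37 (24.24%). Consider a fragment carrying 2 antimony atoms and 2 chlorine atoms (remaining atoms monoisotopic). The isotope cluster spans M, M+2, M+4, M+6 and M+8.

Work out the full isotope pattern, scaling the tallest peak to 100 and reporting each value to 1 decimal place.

46.8 : 100.0 : 75.8 : 23.9 : 2.7

Antimony pattern (n=2): 0.32729841 : 0.48960318 : 0.18309841
Chlorine pattern (n=2): 0.57395776 : 0.36728448 : 0.05875776
Convolve the two distributions (both contribute in 2-u steps):
  M: 0.32729841×0.57395776 = 0.187855
  M+2: 0.32729841×0.36728448 + 0.48960318×0.57395776 = 0.401223
  M+4: 0.32729841×0.05875776 + 0.48960318×0.36728448 + 0.18309841×0.57395776 = 0.304146
  M+6: 0.48960318×0.05875776 + 0.18309841×0.36728448 = 0.096017
  M+8: 0.18309841×0.05875776 = 0.010758
Scale to base peak (0.401223) = 100: 46.8 : 100.0 : 75.8 : 23.9 : 2.7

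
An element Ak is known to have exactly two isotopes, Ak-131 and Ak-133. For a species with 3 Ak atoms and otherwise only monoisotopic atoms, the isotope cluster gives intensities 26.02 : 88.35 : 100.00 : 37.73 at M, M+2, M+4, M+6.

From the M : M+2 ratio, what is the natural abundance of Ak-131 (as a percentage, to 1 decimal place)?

46.9%

Let p = fractional abundance of Ak-131. I(M+2)/I(M) = [C(3,1)·p^2·(1−p)] / p^3 = 3·(1−p)/p = 88.35/26.02 = 3.3955
(1−p)/p = 3.3955/3 = 1.1318  ⇒  p = 1/(1 + 1.1318) = 0.4691
Ak-131: 46.9%, Ak-133: 53.1%.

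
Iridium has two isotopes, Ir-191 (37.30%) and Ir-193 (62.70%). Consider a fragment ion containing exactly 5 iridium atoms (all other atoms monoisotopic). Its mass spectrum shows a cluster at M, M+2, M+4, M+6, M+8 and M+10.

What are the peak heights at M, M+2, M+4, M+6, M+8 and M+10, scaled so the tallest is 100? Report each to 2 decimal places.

Expanding (0.3730 + 0.6270)^5:
P(M) = 0.3730^5 = 0.007220
P(M+2) = 5 × 0.3730^4 × 0.6270^1 = 0.060684
P(M+4) = 10 × 0.3730^3 × 0.6270^2 = 0.204015
P(M+6) = 10 × 0.3730^2 × 0.6270^3 = 0.342942
P(M+8) = 5 × 0.3730^1 × 0.6270^4 = 0.288237
P(M+10) = 0.6270^5 = 0.096903
The M+6 peak is largest (0.342942); scaling to 100 gives 2.11 : 17.70 : 59.49 : 100.00 : 84.05 : 28.26.

2.11 : 17.70 : 59.49 : 100.00 : 84.05 : 28.26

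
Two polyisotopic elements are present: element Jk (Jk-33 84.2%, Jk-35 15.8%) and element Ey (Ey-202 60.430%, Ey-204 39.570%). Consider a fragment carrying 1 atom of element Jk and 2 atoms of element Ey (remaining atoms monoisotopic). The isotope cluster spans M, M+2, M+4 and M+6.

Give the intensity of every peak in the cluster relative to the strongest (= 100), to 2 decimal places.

Element Jk pattern (n=1): 0.8420 : 0.1580
Element Ey pattern (n=2): 0.36517849 : 0.47824302 : 0.15657849
Convolve the two distributions (both contribute in 2-u steps):
  M: 0.8420×0.36517849 = 0.307480
  M+2: 0.8420×0.47824302 + 0.1580×0.36517849 = 0.460379
  M+4: 0.8420×0.15657849 + 0.1580×0.47824302 = 0.207401
  M+6: 0.1580×0.15657849 = 0.024739
Scale to base peak (0.460379) = 100: 66.79 : 100.00 : 45.05 : 5.37

66.79 : 100.00 : 45.05 : 5.37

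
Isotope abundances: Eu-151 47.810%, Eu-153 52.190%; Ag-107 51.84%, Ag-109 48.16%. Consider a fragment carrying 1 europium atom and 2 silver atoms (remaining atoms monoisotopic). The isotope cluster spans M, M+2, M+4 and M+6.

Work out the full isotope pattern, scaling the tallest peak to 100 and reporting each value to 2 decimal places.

33.90 : 100.00 : 98.02 : 31.94

Europium pattern (n=1): 0.4781 : 0.5219
Silver pattern (n=2): 0.26873856 : 0.49932288 : 0.23193856
Convolve the two distributions (both contribute in 2-u steps):
  M: 0.4781×0.26873856 = 0.128484
  M+2: 0.4781×0.49932288 + 0.5219×0.26873856 = 0.378981
  M+4: 0.4781×0.23193856 + 0.5219×0.49932288 = 0.371486
  M+6: 0.5219×0.23193856 = 0.121049
Scale to base peak (0.378981) = 100: 33.90 : 100.00 : 98.02 : 31.94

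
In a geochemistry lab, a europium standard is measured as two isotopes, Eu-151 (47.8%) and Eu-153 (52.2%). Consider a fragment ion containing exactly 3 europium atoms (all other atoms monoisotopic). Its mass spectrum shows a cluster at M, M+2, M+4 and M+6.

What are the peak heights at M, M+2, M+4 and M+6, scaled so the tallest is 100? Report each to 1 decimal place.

Expanding (0.478 + 0.522)^3:
P(M) = 0.478^3 = 0.109215
P(M+2) = 3 × 0.478^2 × 0.522^1 = 0.357806
P(M+4) = 3 × 0.478^1 × 0.522^2 = 0.390742
P(M+6) = 0.522^3 = 0.142237
The M+4 peak is largest (0.390742); scaling to 100 gives 28.0 : 91.6 : 100.0 : 36.4.

28.0 : 91.6 : 100.0 : 36.4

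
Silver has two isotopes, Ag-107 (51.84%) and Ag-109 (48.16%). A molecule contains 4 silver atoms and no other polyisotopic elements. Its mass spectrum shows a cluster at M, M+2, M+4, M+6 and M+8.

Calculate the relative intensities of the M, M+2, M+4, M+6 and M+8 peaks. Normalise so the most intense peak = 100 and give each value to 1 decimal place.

Each Ag atom is independently Ag-107 (p = 0.5184) or Ag-109 (q = 0.4816); the cluster is the binomial expansion (p + q)^4.
P(M) = 0.5184^4 = 0.072220
P(M+2) = 4 × 0.5184^3 × 0.4816^1 = 0.268375
P(M+4) = 6 × 0.5184^2 × 0.4816^2 = 0.373985
P(M+6) = 4 × 0.5184^1 × 0.4816^3 = 0.231624
P(M+8) = 0.4816^4 = 0.053795
The M+4 peak is largest (0.373985); scaling to 100 gives 19.3 : 71.8 : 100.0 : 61.9 : 14.4.

19.3 : 71.8 : 100.0 : 61.9 : 14.4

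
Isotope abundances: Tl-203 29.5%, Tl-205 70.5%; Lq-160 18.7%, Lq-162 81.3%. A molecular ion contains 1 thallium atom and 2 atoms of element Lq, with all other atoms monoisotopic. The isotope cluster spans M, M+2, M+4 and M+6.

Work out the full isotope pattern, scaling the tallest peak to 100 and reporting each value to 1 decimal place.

2.2 : 24.5 : 87.8 : 100.0

Thallium pattern (n=1): 0.2950 : 0.7050
Element Lq pattern (n=2): 0.034969 : 0.304062 : 0.660969
Convolve the two distributions (both contribute in 2-u steps):
  M: 0.2950×0.034969 = 0.010316
  M+2: 0.2950×0.304062 + 0.7050×0.034969 = 0.114351
  M+4: 0.2950×0.660969 + 0.7050×0.304062 = 0.409350
  M+6: 0.7050×0.660969 = 0.465983
Scale to base peak (0.465983) = 100: 2.2 : 24.5 : 87.8 : 100.0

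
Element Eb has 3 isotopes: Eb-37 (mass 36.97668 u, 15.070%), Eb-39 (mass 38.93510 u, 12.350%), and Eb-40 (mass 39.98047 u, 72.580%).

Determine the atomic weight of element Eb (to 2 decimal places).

Average mass = Σ (abundance × isotope mass) = 0.15070 × 36.97668 + 0.12350 × 38.93510 + 0.72580 × 39.98047
= 5.572386 + 4.808485 + 29.017825 = 39.398696 u

39.40 u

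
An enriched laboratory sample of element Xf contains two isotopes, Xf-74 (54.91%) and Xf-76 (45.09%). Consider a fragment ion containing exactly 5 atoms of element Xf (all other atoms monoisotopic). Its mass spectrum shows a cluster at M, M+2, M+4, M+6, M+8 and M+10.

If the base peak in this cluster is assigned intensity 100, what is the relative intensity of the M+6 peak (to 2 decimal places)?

82.12

(0.5491 + 0.4509)^5 gives M 0.0499, M+2 0.2050, M+4 0.3366, M+6 0.2764, M+8 0.1135, M+10 0.0186; the largest is M+4.
P(M+4) = C(5,2) × 0.5491^3 × 0.4509^2 = 10 × 0.16555959 × 0.20331081 = 0.336601 (base)
P(M+6) = C(5,3) × 0.5491^2 × 0.4509^3 = 10 × 0.30151081 × 0.09167284 = 0.276404
Relative intensity = 0.276404 / 0.336601 × 100 = 82.12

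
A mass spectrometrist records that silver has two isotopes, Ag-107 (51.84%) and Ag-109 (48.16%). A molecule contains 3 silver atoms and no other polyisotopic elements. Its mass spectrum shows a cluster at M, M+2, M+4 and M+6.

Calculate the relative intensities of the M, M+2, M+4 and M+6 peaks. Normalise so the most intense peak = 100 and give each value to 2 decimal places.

Expanding (0.5184 + 0.4816)^3:
P(M) = 0.5184^3 = 0.139314
P(M+2) = 3 × 0.5184^2 × 0.4816^1 = 0.388273
P(M+4) = 3 × 0.5184^1 × 0.4816^2 = 0.360711
P(M+6) = 0.4816^3 = 0.111702
The M+2 peak is largest (0.388273); scaling to 100 gives 35.88 : 100.00 : 92.90 : 28.77.

35.88 : 100.00 : 92.90 : 28.77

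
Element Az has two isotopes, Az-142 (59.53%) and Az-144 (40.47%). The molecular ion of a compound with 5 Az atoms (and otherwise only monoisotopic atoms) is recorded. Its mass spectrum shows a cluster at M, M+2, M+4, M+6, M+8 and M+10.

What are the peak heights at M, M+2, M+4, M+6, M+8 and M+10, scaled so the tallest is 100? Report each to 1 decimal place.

21.6 : 73.5 : 100.0 : 68.0 : 23.1 : 3.1

Each Az atom is independently Az-142 (p = 0.5953) or Az-144 (q = 0.4047); the cluster is the binomial expansion (p + q)^5.
P(M) = 0.5953^5 = 0.074762
P(M+2) = 5 × 0.5953^4 × 0.4047^1 = 0.254125
P(M+4) = 10 × 0.5953^3 × 0.4047^2 = 0.345521
P(M+6) = 10 × 0.5953^2 × 0.4047^3 = 0.234894
P(M+8) = 5 × 0.5953^1 × 0.4047^4 = 0.079843
P(M+10) = 0.4047^5 = 0.010856
The M+4 peak is largest (0.345521); scaling to 100 gives 21.6 : 73.5 : 100.0 : 68.0 : 23.1 : 3.1.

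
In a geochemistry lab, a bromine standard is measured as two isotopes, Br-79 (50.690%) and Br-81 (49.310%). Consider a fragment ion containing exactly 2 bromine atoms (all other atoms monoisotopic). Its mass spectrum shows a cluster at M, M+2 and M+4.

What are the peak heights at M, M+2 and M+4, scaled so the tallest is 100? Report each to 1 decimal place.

51.4 : 100.0 : 48.6

Expanding (0.50690 + 0.49310)^2:
P(M) = 0.50690^2 = 0.256948
P(M+2) = 2 × 0.50690^1 × 0.49310^1 = 0.499905
P(M+4) = 0.49310^2 = 0.243148
The M+2 peak is largest (0.499905); scaling to 100 gives 51.4 : 100.0 : 48.6.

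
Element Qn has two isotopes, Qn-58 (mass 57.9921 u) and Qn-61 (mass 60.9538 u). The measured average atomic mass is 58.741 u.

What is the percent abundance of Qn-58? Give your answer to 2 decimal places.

74.71%

Let x be the fractional abundance of Qn-58; then Qn-61 has abundance 1 − x.
57.9921·x + 60.9538·(1 − x) = 58.741
(57.9921 − 60.9538)·x = 58.741 − 60.9538
x = -2.2128 / -2.9617 = 0.74714 → 74.71% Qn-58, 25.29% Qn-61.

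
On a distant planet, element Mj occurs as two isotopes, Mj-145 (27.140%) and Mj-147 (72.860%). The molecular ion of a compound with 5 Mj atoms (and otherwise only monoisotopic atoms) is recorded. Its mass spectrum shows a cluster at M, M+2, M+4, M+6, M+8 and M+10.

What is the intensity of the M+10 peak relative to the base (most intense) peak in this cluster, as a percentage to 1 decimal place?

Term probabilities: M 0.0015, M+2 0.0198, M+4 0.1061, M+6 0.2849, M+8 0.3824, M+10 0.2053. Base peak = M+8.
P(M+8) = C(5,4) × 0.27140^1 × 0.72860^4 = 5 × 0.2714 × 0.28181017 = 0.382416 (base)
P(M+10) = C(5,5) × 0.27140^0 × 0.72860^5 = 1 × 1.0000 × 0.20532689 = 0.205327
Relative intensity = 0.205327 / 0.382416 × 100 = 53.7

53.7%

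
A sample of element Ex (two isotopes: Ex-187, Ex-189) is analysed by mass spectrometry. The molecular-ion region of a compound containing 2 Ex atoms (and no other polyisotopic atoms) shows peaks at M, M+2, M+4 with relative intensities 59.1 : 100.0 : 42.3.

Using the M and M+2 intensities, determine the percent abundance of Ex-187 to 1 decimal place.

54.2%

Write p for the Ex-187 fraction. I(M+2)/I(M) = [C(2,1)·p^1·(1−p)] / p^2 = 2·(1−p)/p = 100.0/59.1 = 1.6920
(1−p)/p = 1.6920/2 = 0.8460  ⇒  p = 1/(1 + 0.8460) = 0.5417
Ex-187: 54.2%, Ex-189: 45.8%.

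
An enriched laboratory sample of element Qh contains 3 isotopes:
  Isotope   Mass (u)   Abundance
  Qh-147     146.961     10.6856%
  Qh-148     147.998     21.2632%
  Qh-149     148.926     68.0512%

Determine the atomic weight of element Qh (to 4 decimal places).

Weight each isotope mass by its fractional abundance: 0.106856 × 146.961 + 0.212632 × 147.998 + 0.680512 × 148.926
= 15.70366 + 31.46911 + 101.34593 = 148.51870 u

148.5187 u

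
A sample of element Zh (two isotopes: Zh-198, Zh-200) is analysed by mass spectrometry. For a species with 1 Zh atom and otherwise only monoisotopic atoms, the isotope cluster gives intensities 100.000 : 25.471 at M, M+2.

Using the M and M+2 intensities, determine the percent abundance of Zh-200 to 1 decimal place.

If p is the fraction of Zh that is Zh-198, then I(M+2)/I(M) = [C(1,1)·p^0·(1−p)] / p^1 = 1·(1−p)/p = 25.471/100.000 = 0.2547
(1−p)/p = 0.2547/1 = 0.2547  ⇒  p = 1/(1 + 0.2547) = 0.7970
Zh-198: 79.7%, Zh-200: 20.3%.

20.3%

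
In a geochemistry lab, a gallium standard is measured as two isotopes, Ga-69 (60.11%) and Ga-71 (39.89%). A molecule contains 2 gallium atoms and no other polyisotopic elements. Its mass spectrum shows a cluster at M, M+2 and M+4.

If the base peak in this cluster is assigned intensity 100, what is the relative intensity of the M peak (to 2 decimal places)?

75.34

Binomial terms of (0.6011 + 0.3989)^2: M 0.3613, M+2 0.4796, M+4 0.1591 → M+2 is the base peak.
P(M+2) = C(2,1) × 0.6011^1 × 0.3989^1 = 2 × 0.6011 × 0.3989 = 0.479558 (base)
P(M) = C(2,0) × 0.6011^2 × 0.3989^0 = 1 × 0.36132121 × 1.0000 = 0.361321
Relative intensity = 0.361321 / 0.479558 × 100 = 75.34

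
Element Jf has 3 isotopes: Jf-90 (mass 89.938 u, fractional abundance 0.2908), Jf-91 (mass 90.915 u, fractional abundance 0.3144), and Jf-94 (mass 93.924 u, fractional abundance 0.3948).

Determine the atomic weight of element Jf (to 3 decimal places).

Weight each isotope mass by its fractional abundance: 0.2908 × 89.938 + 0.3144 × 90.915 + 0.3948 × 93.924
= 26.1540 + 28.5837 + 37.0812 = 91.8189 u

91.819 u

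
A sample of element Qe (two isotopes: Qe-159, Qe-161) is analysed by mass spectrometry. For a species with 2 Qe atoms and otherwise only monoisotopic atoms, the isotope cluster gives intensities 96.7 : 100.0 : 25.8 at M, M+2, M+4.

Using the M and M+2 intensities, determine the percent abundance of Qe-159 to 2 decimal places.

Let p = fractional abundance of Qe-159. I(M+2)/I(M) = [C(2,1)·p^1·(1−p)] / p^2 = 2·(1−p)/p = 100.0/96.7 = 1.0341
(1−p)/p = 1.0341/2 = 0.5171  ⇒  p = 1/(1 + 0.5171) = 0.6592
Qe-159: 65.92%, Qe-161: 34.08%.

65.92%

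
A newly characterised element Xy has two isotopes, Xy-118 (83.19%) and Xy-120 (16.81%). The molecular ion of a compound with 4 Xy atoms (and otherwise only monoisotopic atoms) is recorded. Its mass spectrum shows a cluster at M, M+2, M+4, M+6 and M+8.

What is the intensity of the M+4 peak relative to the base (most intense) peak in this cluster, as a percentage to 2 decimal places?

(0.8319 + 0.1681)^4 gives M 0.4789, M+2 0.3871, M+4 0.1173, M+6 0.0158, M+8 0.0008; the largest is M.
P(M) = C(4,0) × 0.8319^4 × 0.1681^0 = 1 × 0.47894374 × 1.0000 = 0.478944 (base)
P(M+4) = C(4,2) × 0.8319^2 × 0.1681^2 = 6 × 0.69205761 × 0.02825761 = 0.117335
Relative intensity = 0.117335 / 0.478944 × 100 = 24.50

24.50%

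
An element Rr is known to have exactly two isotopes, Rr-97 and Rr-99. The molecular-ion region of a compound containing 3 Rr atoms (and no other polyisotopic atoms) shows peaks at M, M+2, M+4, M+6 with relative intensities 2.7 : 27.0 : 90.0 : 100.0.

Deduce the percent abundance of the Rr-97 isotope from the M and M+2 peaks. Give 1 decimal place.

23.1%

If p is the fraction of Rr that is Rr-97, then I(M+2)/I(M) = [C(3,1)·p^2·(1−p)] / p^3 = 3·(1−p)/p = 27.0/2.7 = 10.0000
(1−p)/p = 10.0000/3 = 3.3333  ⇒  p = 1/(1 + 3.3333) = 0.2308
Rr-97: 23.1%, Rr-99: 76.9%.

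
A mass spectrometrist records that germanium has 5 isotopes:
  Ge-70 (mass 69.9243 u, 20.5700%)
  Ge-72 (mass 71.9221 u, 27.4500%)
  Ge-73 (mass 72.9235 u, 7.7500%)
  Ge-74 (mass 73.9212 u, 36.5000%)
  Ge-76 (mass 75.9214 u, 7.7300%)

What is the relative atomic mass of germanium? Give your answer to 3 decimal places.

72.628 u

Average mass = Σ (abundance × isotope mass) = 0.205700 × 69.9243 + 0.274500 × 71.9221 + 0.077500 × 72.9235 + 0.365000 × 73.9212 + 0.077300 × 75.9214
= 14.38343 + 19.74262 + 5.65157 + 26.98124 + 5.86872 = 72.62758 u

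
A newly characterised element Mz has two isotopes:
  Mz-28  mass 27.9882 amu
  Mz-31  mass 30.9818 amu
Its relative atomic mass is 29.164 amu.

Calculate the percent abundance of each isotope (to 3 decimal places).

Mz-28: 60.723%, Mz-31: 39.277%

Writing the weighted mean with unknown fraction x of Mz-28:
27.9882·x + 30.9818·(1 − x) = 29.164
(27.9882 − 30.9818)·x = 29.164 − 30.9818
x = -1.8178 / -2.9936 = 0.60723 → 60.723% Mz-28, 39.277% Mz-31.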